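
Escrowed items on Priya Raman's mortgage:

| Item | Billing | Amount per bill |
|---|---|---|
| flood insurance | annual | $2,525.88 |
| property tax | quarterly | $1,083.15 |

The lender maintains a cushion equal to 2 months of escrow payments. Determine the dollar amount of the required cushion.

Flood insurance = $2,525.88 per year
Property tax = $1,083.15 × 4 = $4,332.60 per year
Total per year = $6,858.48
Base monthly escrow = $6,858.48 / 12 = $571.54
Reserve = 2 × $571.54 = $1,143.08

$1,143.08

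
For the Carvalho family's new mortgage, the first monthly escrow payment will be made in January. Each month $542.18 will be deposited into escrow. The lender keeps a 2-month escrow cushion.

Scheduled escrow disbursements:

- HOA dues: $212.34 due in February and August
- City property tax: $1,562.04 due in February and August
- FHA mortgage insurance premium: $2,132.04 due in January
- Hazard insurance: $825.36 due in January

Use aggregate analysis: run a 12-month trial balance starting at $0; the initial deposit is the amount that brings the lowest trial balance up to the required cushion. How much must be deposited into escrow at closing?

$4,731.78

Cushion = 2 × $542.18 = $1,084.36
Trial balance (start $0, +$542.18 each month, − disbursements):
  Jan: +$542.18 − $2,957.40 → -$2,415.22
  Feb: +$542.18 − $1,774.38 → -$3,647.42
  Mar: +$542.18 → -$3,105.24
  Apr: +$542.18 → -$2,563.06
  May: +$542.18 → -$2,020.88
  Jun: +$542.18 → -$1,478.70
  Jul: +$542.18 → -$936.52
  Aug: +$542.18 − $1,774.38 → -$2,168.72
  Sep: +$542.18 → -$1,626.54
  Oct: +$542.18 → -$1,084.36
  Nov: +$542.18 → -$542.18
  Dec: +$542.18 → $0.00
Lowest trial balance = -$3,647.42 (Feb)
Initial deposit = cushion − low point = $1,084.36 − (-$3,647.42) = $4,731.78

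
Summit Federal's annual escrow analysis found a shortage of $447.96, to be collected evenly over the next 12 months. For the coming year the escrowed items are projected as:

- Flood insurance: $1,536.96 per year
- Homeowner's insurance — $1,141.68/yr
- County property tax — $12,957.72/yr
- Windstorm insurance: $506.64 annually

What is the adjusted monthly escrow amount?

$1,382.58

Flood insurance = $1,536.96 annually
Homeowner's insurance = $1,141.68 annually
County property tax = $12,957.72 annually
Windstorm insurance = $506.64 annually
Annual escrow total = $16,143.00
Per month = $16,143.00 ÷ 12 = $1,345.25
Shortage spread = $447.96 / 12 = $37.33/mo
Adjusted monthly = $1,345.25 + $37.33 = $1,382.58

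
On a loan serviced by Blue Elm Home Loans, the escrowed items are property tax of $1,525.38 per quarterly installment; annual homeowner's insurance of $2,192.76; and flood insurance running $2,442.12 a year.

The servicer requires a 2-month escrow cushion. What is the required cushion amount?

Property tax — $1,525.38 × 4 = $6,101.52 per year
Homeowner's insurance — $2,192.76 per year
Flood insurance — $2,442.12 per year
Yearly total = $10,736.40
Per month = $10,736.40 ÷ 12 = $894.70
Cushion = 2 × $894.70 = $1,789.40

$1,789.40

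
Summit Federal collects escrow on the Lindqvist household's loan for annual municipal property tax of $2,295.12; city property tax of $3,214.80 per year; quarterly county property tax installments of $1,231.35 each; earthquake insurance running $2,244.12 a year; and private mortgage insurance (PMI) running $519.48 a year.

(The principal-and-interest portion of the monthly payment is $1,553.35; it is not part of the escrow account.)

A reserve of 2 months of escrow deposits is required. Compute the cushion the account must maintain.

Municipal property tax: $2,295.12 annually
City property tax: $3,214.80 annually
County property tax: $1,231.35 × 4 = $4,925.40 annually
Earthquake insurance: $2,244.12 annually
Private mortgage insurance (PMI): $519.48 annually
Yearly total = $2,295.12 + $3,214.80 + $4,925.40 + $2,244.12 + $519.48 = $13,198.92
Monthly escrow = $13,198.92 ÷ 12 = $1,099.91
Reserve = 2 × $1,099.91 = $2,199.82

$2,199.82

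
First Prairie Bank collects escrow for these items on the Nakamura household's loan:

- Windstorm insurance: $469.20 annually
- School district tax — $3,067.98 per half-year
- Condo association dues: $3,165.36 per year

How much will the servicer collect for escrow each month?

$814.21

Windstorm insurance: $469.20 per year
School district tax: $3,067.98 × 2 = $6,135.96 per year
Condo association dues: $3,165.36 per year
Yearly total = $469.20 + $6,135.96 + $3,165.36 = $9,770.52
Base monthly escrow = $9,770.52 ÷ 12 = $814.21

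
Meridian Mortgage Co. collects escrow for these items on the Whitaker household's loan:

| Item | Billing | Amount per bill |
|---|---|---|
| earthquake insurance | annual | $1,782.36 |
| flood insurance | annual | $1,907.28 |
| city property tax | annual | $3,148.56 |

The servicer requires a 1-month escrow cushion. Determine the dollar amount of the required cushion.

Earthquake insurance — $1,782.36 annually
Flood insurance — $1,907.28 annually
City property tax — $3,148.56 annually
Yearly total = $1,782.36 + $1,907.28 + $3,148.56 = $6,838.20
Monthly escrow = $6,838.20 ÷ 12 = $569.85
Reserve = 1 × $569.85 = $569.85

$569.85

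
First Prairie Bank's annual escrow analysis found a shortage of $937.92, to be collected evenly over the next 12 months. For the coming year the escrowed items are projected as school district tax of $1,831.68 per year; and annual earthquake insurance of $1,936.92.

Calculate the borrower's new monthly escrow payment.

School district tax — $1,831.68
Earthquake insurance — $1,936.92
Annual escrow total = $3,768.60
Base monthly escrow = $3,768.60 / 12 = $314.05
Shortage spread = $937.92 / 12 = $78.16/mo
New monthly escrow = $314.05 + $78.16 = $392.21

$392.21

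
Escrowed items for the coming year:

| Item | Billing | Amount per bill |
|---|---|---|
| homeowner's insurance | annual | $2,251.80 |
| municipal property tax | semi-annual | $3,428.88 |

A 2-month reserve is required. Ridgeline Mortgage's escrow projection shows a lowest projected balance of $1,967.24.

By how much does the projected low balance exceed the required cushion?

Homeowner's insurance — $2,251.80 annually
Municipal property tax — $3,428.88 × 2 = $6,857.76 annually
Total per year = $2,251.80 + $6,857.76 = $9,109.56
Per month = $9,109.56 ÷ 12 = $759.13
Required cushion = 2 × $759.13 = $1,518.26
Excess over cushion: $1,967.24 − $1,518.26 = $448.98

$448.98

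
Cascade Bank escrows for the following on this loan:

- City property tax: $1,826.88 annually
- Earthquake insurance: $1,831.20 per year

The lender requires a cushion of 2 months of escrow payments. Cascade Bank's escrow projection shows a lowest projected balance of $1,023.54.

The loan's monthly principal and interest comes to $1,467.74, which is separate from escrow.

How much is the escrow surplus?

City property tax — $1,826.88
Earthquake insurance — $1,831.20
Yearly total = $1,826.88 + $1,831.20 = $3,658.08
Monthly = $3,658.08 / 12 = $304.84
Cushion = 2 × $304.84 = $609.68
Surplus = $1,023.54 − $609.68 = $413.86

$413.86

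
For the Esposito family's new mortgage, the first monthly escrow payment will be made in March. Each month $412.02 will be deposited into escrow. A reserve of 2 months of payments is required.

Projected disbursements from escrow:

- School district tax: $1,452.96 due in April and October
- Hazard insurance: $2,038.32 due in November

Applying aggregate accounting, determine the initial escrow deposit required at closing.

$2,060.10

Cushion = 2 × $412.02 = $824.04
Trial balance (start $0, +$412.02 each month, − disbursements):
  Mar: +$412.02 → $412.02
  Apr: +$412.02 − $1,452.96 → -$628.92
  May: +$412.02 → -$216.90
  Jun: +$412.02 → $195.12
  Jul: +$412.02 → $607.14
  Aug: +$412.02 → $1,019.16
  Sep: +$412.02 → $1,431.18
  Oct: +$412.02 − $1,452.96 → $390.24
  Nov: +$412.02 − $2,038.32 → -$1,236.06
  Dec: +$412.02 → -$824.04
  Jan: +$412.02 → -$412.02
  Feb: +$412.02 → $0.00
Lowest trial balance = -$1,236.06 (Nov)
Initial deposit = cushion − low point = $824.04 − (-$1,236.06) = $2,060.10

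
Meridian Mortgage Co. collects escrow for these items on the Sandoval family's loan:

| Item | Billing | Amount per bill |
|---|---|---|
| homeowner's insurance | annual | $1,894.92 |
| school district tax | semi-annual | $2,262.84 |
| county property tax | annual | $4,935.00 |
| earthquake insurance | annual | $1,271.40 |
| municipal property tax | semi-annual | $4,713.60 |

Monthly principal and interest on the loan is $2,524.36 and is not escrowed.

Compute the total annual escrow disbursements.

Homeowner's insurance — $1,894.92
School district tax — $2,262.84 × 2 = $4,525.68
County property tax — $4,935.00
Earthquake insurance — $1,271.40
Municipal property tax — $4,713.60 × 2 = $9,427.20
Total per year = $22,054.20

$22,054.20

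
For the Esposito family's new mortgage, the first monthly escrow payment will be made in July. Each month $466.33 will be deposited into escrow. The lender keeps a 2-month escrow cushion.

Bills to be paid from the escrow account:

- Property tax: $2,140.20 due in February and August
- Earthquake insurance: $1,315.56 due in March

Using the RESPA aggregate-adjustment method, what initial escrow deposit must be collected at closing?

Cushion = 2 × $466.33 = $932.66
Trial balance (start $0, +$466.33 each month, − disbursements):
  Jul: +$466.33 → $466.33
  Aug: +$466.33 − $2,140.20 → -$1,207.54
  Sep: +$466.33 → -$741.21
  Oct: +$466.33 → -$274.88
  Nov: +$466.33 → $191.45
  Dec: +$466.33 → $657.78
  Jan: +$466.33 → $1,124.11
  Feb: +$466.33 − $2,140.20 → -$549.76
  Mar: +$466.33 − $1,315.56 → -$1,398.99
  Apr: +$466.33 → -$932.66
  May: +$466.33 → -$466.33
  Jun: +$466.33 → $0.00
Lowest trial balance = -$1,398.99 (Mar)
Initial deposit = cushion − low point = $932.66 − (-$1,398.99) = $2,331.65

$2,331.65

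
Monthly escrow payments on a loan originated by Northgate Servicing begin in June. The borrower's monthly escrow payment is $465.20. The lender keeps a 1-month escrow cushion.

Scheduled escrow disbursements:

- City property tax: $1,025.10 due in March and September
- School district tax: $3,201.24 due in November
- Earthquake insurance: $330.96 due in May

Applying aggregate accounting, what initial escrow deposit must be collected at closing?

Cushion = 1 × $465.20 = $465.20
Trial balance (start $0, +$465.20 each month, − disbursements):
  Jun: +$465.20 → $465.20
  Jul: +$465.20 → $930.40
  Aug: +$465.20 → $1,395.60
  Sep: +$465.20 − $1,025.10 → $835.70
  Oct: +$465.20 → $1,300.90
  Nov: +$465.20 − $3,201.24 → -$1,435.14
  Dec: +$465.20 → -$969.94
  Jan: +$465.20 → -$504.74
  Feb: +$465.20 → -$39.54
  Mar: +$465.20 − $1,025.10 → -$599.44
  Apr: +$465.20 → -$134.24
  May: +$465.20 − $330.96 → $0.00
Lowest trial balance = -$1,435.14 (Nov)
Initial deposit = cushion − low point = $465.20 − (-$1,435.14) = $1,900.34

$1,900.34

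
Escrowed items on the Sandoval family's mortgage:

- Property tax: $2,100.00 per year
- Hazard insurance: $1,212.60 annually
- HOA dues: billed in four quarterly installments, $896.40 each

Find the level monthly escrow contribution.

$574.85

Property tax: $2,100.00/yr
Hazard insurance: $1,212.60/yr
HOA dues: $896.40 × 4 = $3,585.60/yr
Combined annual = $2,100.00 + $1,212.60 + $3,585.60 = $6,898.20
Monthly = $6,898.20 / 12 = $574.85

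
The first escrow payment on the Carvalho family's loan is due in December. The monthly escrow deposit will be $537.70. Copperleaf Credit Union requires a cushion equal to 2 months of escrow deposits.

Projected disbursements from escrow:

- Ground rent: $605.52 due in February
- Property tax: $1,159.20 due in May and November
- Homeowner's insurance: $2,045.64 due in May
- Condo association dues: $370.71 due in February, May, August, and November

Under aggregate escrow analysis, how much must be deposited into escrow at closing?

$2,400.98

Cushion = 2 × $537.70 = $1,075.40
Trial balance (start $0, +$537.70 each month, − disbursements):
  Dec: +$537.70 → $537.70
  Jan: +$537.70 → $1,075.40
  Feb: +$537.70 − $976.23 → $636.87
  Mar: +$537.70 → $1,174.57
  Apr: +$537.70 → $1,712.27
  May: +$537.70 − $3,575.55 → -$1,325.58
  Jun: +$537.70 → -$787.88
  Jul: +$537.70 → -$250.18
  Aug: +$537.70 − $370.71 → -$83.19
  Sep: +$537.70 → $454.51
  Oct: +$537.70 → $992.21
  Nov: +$537.70 − $1,529.91 → $0.00
Lowest trial balance = -$1,325.58 (May)
Initial deposit = cushion − low point = $1,075.40 − (-$1,325.58) = $2,400.98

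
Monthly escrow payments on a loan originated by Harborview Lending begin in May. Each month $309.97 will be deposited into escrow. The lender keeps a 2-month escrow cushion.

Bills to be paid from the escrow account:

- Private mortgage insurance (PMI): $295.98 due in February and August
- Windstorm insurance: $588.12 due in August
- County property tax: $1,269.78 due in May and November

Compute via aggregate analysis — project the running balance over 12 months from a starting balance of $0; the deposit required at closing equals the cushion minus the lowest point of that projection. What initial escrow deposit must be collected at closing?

$1,873.81

Cushion = 2 × $309.97 = $619.94
Trial balance (start $0, +$309.97 each month, − disbursements):
  May: +$309.97 − $1,269.78 → -$959.81
  Jun: +$309.97 → -$649.84
  Jul: +$309.97 → -$339.87
  Aug: +$309.97 − $884.10 → -$914.00
  Sep: +$309.97 → -$604.03
  Oct: +$309.97 → -$294.06
  Nov: +$309.97 − $1,269.78 → -$1,253.87
  Dec: +$309.97 → -$943.90
  Jan: +$309.97 → -$633.93
  Feb: +$309.97 − $295.98 → -$619.94
  Mar: +$309.97 → -$309.97
  Apr: +$309.97 → $0.00
Lowest trial balance = -$1,253.87 (Nov)
Initial deposit = cushion − low point = $619.94 − (-$1,253.87) = $1,873.81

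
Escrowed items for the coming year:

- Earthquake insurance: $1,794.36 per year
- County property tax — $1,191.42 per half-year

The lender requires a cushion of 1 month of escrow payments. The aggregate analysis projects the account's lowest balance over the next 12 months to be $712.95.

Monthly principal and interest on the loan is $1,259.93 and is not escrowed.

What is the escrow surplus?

Earthquake insurance = $1,794.36/yr
County property tax = $1,191.42 × 2 = $2,382.84/yr
Yearly total = $1,794.36 + $2,382.84 = $4,177.20
Per month = $4,177.20 / 12 = $348.10
Required cushion = 1 × $348.10 = $348.10
Surplus = $712.95 − $348.10 = $364.85

$364.85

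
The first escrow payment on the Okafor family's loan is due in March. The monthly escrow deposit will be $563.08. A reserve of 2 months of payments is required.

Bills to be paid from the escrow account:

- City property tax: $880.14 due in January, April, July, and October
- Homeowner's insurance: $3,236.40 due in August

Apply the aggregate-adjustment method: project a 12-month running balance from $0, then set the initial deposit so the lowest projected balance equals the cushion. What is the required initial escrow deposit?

$2,744.36

Cushion = 2 × $563.08 = $1,126.16
Trial balance (start $0, +$563.08 each month, − disbursements):
  Mar: +$563.08 → $563.08
  Apr: +$563.08 − $880.14 → $246.02
  May: +$563.08 → $809.10
  Jun: +$563.08 → $1,372.18
  Jul: +$563.08 − $880.14 → $1,055.12
  Aug: +$563.08 − $3,236.40 → -$1,618.20
  Sep: +$563.08 → -$1,055.12
  Oct: +$563.08 − $880.14 → -$1,372.18
  Nov: +$563.08 → -$809.10
  Dec: +$563.08 → -$246.02
  Jan: +$563.08 − $880.14 → -$563.08
  Feb: +$563.08 → $0.00
Lowest trial balance = -$1,618.20 (Aug)
Initial deposit = cushion − low point = $1,126.16 − (-$1,618.20) = $2,744.36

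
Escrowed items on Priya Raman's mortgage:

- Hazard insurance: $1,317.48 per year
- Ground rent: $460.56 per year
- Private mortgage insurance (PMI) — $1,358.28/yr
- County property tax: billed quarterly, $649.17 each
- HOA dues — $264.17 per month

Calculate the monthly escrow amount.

$741.92

Hazard insurance — $1,317.48 per year
Ground rent — $460.56 per year
Private mortgage insurance (PMI) — $1,358.28 per year
County property tax — $649.17 × 4 = $2,596.68 per year
HOA dues — $264.17 × 12 = $3,170.04 per year
Annual escrow total = $1,317.48 + $460.56 + $1,358.28 + $2,596.68 + $3,170.04 = $8,903.04
Per month = $8,903.04 ÷ 12 = $741.92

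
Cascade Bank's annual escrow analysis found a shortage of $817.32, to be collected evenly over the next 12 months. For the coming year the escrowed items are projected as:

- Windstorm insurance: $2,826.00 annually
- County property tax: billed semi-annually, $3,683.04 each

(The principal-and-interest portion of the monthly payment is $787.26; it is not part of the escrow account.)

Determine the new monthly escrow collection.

Windstorm insurance: $2,826.00 per year
County property tax: $3,683.04 × 2 = $7,366.08 per year
Yearly total = $10,192.08
Monthly escrow = $10,192.08 ÷ 12 = $849.34
Monthly shortage recovery: $817.32 ÷ 12 = $68.11
New monthly escrow = $849.34 + $68.11 = $917.45

$917.45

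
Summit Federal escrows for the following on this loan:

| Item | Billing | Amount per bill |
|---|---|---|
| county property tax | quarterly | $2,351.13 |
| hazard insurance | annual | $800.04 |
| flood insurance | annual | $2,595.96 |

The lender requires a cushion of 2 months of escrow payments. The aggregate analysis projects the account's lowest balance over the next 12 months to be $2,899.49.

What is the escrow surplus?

County property tax = $2,351.13 × 4 = $9,404.52/yr
Hazard insurance = $800.04/yr
Flood insurance = $2,595.96/yr
Total per year = $9,404.52 + $800.04 + $2,595.96 = $12,800.52
Per month = $12,800.52 ÷ 12 = $1,066.71
Cushion = 2 × $1,066.71 = $2,133.42
Surplus = $2,899.49 − $2,133.42 = $766.07

$766.07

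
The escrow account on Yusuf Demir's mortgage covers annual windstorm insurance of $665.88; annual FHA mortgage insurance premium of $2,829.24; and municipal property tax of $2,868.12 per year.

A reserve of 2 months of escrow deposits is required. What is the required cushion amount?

Windstorm insurance = $665.88 per year
FHA mortgage insurance premium = $2,829.24 per year
Municipal property tax = $2,868.12 per year
Annual escrow total = $665.88 + $2,829.24 + $2,868.12 = $6,363.24
Per month = $6,363.24 / 12 = $530.27
Reserve = 2 × $530.27 = $1,060.54

$1,060.54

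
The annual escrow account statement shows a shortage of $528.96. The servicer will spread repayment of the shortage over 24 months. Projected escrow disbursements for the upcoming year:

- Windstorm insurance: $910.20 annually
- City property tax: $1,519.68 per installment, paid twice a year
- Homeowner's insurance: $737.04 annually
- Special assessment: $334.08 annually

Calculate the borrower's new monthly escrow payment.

$440.43

Windstorm insurance = $910.20
City property tax = $1,519.68 × 2 = $3,039.36
Homeowner's insurance = $737.04
Special assessment = $334.08
Yearly total = $910.20 + $3,039.36 + $737.04 + $334.08 = $5,020.68
Monthly escrow = $5,020.68 / 12 = $418.39
Shortage per month = $528.96 / 24 = $22.04
New monthly escrow = $418.39 + $22.04 = $440.43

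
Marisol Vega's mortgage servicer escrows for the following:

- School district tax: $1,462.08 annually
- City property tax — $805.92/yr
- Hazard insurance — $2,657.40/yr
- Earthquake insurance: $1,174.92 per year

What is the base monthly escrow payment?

$508.36

School district tax: $1,462.08/yr
City property tax: $805.92/yr
Hazard insurance: $2,657.40/yr
Earthquake insurance: $1,174.92/yr
Total annual escrow = $1,462.08 + $805.92 + $2,657.40 + $1,174.92 = $6,100.32
Monthly escrow = $6,100.32 ÷ 12 = $508.36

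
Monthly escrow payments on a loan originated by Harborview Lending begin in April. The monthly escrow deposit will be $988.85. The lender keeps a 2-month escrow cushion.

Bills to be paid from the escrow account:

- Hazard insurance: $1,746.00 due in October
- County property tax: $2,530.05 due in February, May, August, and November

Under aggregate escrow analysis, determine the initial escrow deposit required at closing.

$3,403.05

Cushion = 2 × $988.85 = $1,977.70
Trial balance (start $0, +$988.85 each month, − disbursements):
  Apr: +$988.85 → $988.85
  May: +$988.85 − $2,530.05 → -$552.35
  Jun: +$988.85 → $436.50
  Jul: +$988.85 → $1,425.35
  Aug: +$988.85 − $2,530.05 → -$115.85
  Sep: +$988.85 → $873.00
  Oct: +$988.85 − $1,746.00 → $115.85
  Nov: +$988.85 − $2,530.05 → -$1,425.35
  Dec: +$988.85 → -$436.50
  Jan: +$988.85 → $552.35
  Feb: +$988.85 − $2,530.05 → -$988.85
  Mar: +$988.85 → $0.00
Lowest trial balance = -$1,425.35 (Nov)
Initial deposit = cushion − low point = $1,977.70 − (-$1,425.35) = $3,403.05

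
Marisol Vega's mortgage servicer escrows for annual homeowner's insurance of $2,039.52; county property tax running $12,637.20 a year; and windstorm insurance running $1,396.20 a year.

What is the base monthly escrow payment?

$1,339.41

Homeowner's insurance — $2,039.52 annually
County property tax — $12,637.20 annually
Windstorm insurance — $1,396.20 annually
Annual escrow total = $2,039.52 + $12,637.20 + $1,396.20 = $16,072.92
Base monthly escrow = $16,072.92 / 12 = $1,339.41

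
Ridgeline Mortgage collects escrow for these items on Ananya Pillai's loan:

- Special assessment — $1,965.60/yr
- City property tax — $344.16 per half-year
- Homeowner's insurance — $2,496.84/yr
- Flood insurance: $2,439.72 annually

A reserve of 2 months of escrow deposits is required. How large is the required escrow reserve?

$1,265.08

Special assessment = $1,965.60/yr
City property tax = $344.16 × 2 = $688.32/yr
Homeowner's insurance = $2,496.84/yr
Flood insurance = $2,439.72/yr
Combined annual = $1,965.60 + $688.32 + $2,496.84 + $2,439.72 = $7,590.48
Per month = $7,590.48 / 12 = $632.54
Cushion = 2 × $632.54 = $1,265.08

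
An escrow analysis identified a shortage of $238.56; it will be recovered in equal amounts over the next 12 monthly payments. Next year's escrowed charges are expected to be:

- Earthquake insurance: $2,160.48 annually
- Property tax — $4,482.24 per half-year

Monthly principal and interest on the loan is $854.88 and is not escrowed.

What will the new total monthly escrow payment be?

Earthquake insurance = $2,160.48 annually
Property tax = $4,482.24 × 2 = $8,964.48 annually
Annual escrow total = $2,160.48 + $8,964.48 = $11,124.96
Monthly = $11,124.96 ÷ 12 = $927.08
Monthly shortage recovery: $238.56 ÷ 12 = $19.88
Adjusted monthly = $927.08 + $19.88 = $946.96

$946.96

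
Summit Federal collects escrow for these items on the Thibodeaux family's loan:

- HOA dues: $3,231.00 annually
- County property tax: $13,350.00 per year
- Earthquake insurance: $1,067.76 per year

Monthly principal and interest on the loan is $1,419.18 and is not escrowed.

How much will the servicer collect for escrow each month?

$1,470.73

HOA dues: $3,231.00/yr
County property tax: $13,350.00/yr
Earthquake insurance: $1,067.76/yr
Combined annual = $3,231.00 + $13,350.00 + $1,067.76 = $17,648.76
Monthly escrow = $17,648.76 ÷ 12 = $1,470.73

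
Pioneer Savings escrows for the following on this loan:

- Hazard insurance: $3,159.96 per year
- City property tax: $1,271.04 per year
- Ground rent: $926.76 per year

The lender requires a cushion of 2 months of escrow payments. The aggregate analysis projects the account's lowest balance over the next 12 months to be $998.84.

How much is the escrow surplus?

$105.88

Hazard insurance: $3,159.96 annually
City property tax: $1,271.04 annually
Ground rent: $926.76 annually
Total per year = $5,357.76
Base monthly escrow = $5,357.76 ÷ 12 = $446.48
Required reserve = 2 × $446.48 = $892.96
Surplus = $998.84 − $892.96 = $105.88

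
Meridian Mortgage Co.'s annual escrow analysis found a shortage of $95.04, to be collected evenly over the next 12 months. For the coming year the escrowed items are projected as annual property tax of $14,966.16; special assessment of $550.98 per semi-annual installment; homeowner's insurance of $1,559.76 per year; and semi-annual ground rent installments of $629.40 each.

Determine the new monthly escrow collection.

$1,581.81

Property tax: $14,966.16 annually
Special assessment: $550.98 × 2 = $1,101.96 annually
Homeowner's insurance: $1,559.76 annually
Ground rent: $629.40 × 2 = $1,258.80 annually
Total per year = $18,886.68
Monthly = $18,886.68 ÷ 12 = $1,573.89
Shortage per month = $95.04 / 12 = $7.92
New monthly escrow = $1,573.89 + $7.92 = $1,581.81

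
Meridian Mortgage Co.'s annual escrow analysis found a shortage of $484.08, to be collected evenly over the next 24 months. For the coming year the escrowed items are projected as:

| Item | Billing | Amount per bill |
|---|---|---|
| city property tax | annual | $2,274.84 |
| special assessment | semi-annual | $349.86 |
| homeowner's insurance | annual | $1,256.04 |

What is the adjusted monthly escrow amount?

$372.72

City property tax: $2,274.84/yr
Special assessment: $349.86 × 2 = $699.72/yr
Homeowner's insurance: $1,256.04/yr
Total annual escrow = $2,274.84 + $699.72 + $1,256.04 = $4,230.60
Monthly escrow = $4,230.60 / 12 = $352.55
Monthly shortage recovery: $484.08 / 24 = $20.17
Adjusted monthly = $352.55 + $20.17 = $372.72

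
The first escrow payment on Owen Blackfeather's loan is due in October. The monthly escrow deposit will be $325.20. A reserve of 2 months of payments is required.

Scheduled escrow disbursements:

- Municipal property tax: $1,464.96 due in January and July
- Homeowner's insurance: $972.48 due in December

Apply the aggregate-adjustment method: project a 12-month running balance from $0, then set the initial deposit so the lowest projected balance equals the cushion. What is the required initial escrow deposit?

Cushion = 2 × $325.20 = $650.40
Trial balance (start $0, +$325.20 each month, − disbursements):
  Oct: +$325.20 → $325.20
  Nov: +$325.20 → $650.40
  Dec: +$325.20 − $972.48 → $3.12
  Jan: +$325.20 − $1,464.96 → -$1,136.64
  Feb: +$325.20 → -$811.44
  Mar: +$325.20 → -$486.24
  Apr: +$325.20 → -$161.04
  May: +$325.20 → $164.16
  Jun: +$325.20 → $489.36
  Jul: +$325.20 − $1,464.96 → -$650.40
  Aug: +$325.20 → -$325.20
  Sep: +$325.20 → $0.00
Lowest trial balance = -$1,136.64 (Jan)
Initial deposit = cushion − low point = $650.40 − (-$1,136.64) = $1,787.04

$1,787.04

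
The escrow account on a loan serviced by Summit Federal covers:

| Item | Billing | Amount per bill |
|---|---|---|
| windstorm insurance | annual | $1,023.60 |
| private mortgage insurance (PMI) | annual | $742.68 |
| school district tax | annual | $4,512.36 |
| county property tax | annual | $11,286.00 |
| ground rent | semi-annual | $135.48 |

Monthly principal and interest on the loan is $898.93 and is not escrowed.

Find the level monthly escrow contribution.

$1,486.30

Windstorm insurance: $1,023.60 annually
Private mortgage insurance (PMI): $742.68 annually
School district tax: $4,512.36 annually
County property tax: $11,286.00 annually
Ground rent: $135.48 × 2 = $270.96 annually
Combined annual = $1,023.60 + $742.68 + $4,512.36 + $11,286.00 + $270.96 = $17,835.60
Monthly = $17,835.60 / 12 = $1,486.30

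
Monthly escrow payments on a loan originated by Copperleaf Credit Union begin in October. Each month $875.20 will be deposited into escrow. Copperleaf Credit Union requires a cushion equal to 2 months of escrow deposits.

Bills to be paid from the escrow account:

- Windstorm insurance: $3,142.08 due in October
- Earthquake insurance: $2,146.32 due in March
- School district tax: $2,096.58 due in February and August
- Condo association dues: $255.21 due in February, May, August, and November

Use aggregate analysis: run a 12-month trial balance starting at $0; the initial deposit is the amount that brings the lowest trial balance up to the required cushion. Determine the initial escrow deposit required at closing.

Cushion = 2 × $875.20 = $1,750.40
Trial balance (start $0, +$875.20 each month, − disbursements):
  Oct: +$875.20 − $3,142.08 → -$2,266.88
  Nov: +$875.20 − $255.21 → -$1,646.89
  Dec: +$875.20 → -$771.69
  Jan: +$875.20 → $103.51
  Feb: +$875.20 − $2,351.79 → -$1,373.08
  Mar: +$875.20 − $2,146.32 → -$2,644.20
  Apr: +$875.20 → -$1,769.00
  May: +$875.20 − $255.21 → -$1,149.01
  Jun: +$875.20 → -$273.81
  Jul: +$875.20 → $601.39
  Aug: +$875.20 − $2,351.79 → -$875.20
  Sep: +$875.20 → $0.00
Lowest trial balance = -$2,644.20 (Mar)
Initial deposit = cushion − low point = $1,750.40 − (-$2,644.20) = $4,394.60

$4,394.60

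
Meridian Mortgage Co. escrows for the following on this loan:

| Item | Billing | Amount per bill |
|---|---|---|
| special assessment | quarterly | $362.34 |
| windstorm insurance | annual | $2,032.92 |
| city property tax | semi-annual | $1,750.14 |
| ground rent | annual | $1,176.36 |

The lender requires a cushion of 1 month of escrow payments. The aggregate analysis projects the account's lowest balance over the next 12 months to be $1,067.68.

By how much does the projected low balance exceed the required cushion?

Special assessment — $362.34 × 4 = $1,449.36 annually
Windstorm insurance — $2,032.92 annually
City property tax — $1,750.14 × 2 = $3,500.28 annually
Ground rent — $1,176.36 annually
Total per year = $8,158.92
Monthly = $8,158.92 / 12 = $679.91
Cushion = 1 × $679.91 = $679.91
Excess over cushion: $1,067.68 − $679.91 = $387.77

$387.77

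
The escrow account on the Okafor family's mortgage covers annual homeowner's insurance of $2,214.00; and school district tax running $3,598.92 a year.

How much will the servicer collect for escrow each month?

Homeowner's insurance = $2,214.00/yr
School district tax = $3,598.92/yr
Total annual escrow = $2,214.00 + $3,598.92 = $5,812.92
Monthly escrow = $5,812.92 / 12 = $484.41

$484.41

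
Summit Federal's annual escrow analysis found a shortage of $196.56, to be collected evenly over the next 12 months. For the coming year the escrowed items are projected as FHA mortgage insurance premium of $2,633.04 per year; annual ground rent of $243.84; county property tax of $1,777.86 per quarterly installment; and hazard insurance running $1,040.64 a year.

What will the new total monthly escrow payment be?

FHA mortgage insurance premium = $2,633.04 annually
Ground rent = $243.84 annually
County property tax = $1,777.86 × 4 = $7,111.44 annually
Hazard insurance = $1,040.64 annually
Yearly total = $2,633.04 + $243.84 + $7,111.44 + $1,040.64 = $11,028.96
Base monthly escrow = $11,028.96 ÷ 12 = $919.08
Shortage spread = $196.56 / 12 = $16.38/mo
New monthly escrow = $919.08 + $16.38 = $935.46

$935.46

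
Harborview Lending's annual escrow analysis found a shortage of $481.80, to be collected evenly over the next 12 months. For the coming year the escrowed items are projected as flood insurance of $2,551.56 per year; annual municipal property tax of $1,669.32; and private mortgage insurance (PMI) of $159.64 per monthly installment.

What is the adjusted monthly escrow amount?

Flood insurance = $2,551.56/yr
Municipal property tax = $1,669.32/yr
Private mortgage insurance (PMI) = $159.64 × 12 = $1,915.68/yr
Combined annual = $2,551.56 + $1,669.32 + $1,915.68 = $6,136.56
Monthly = $6,136.56 / 12 = $511.38
Shortage per month = $481.80 ÷ 12 = $40.15
New monthly escrow = $511.38 + $40.15 = $551.53

$551.53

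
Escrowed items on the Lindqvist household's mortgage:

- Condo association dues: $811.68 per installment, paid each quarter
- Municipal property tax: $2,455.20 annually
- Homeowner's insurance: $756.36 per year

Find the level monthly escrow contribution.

$538.19

Condo association dues — $811.68 × 4 = $3,246.72 annually
Municipal property tax — $2,455.20 annually
Homeowner's insurance — $756.36 annually
Combined annual = $3,246.72 + $2,455.20 + $756.36 = $6,458.28
Per month = $6,458.28 ÷ 12 = $538.19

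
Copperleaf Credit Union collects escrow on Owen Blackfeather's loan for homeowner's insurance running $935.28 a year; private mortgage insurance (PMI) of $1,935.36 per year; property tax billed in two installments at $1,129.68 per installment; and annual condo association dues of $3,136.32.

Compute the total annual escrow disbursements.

Homeowner's insurance: $935.28 annually
Private mortgage insurance (PMI): $1,935.36 annually
Property tax: $1,129.68 × 2 = $2,259.36 annually
Condo association dues: $3,136.32 annually
Total per year = $935.28 + $1,935.36 + $2,259.36 + $3,136.32 = $8,266.32

$8,266.32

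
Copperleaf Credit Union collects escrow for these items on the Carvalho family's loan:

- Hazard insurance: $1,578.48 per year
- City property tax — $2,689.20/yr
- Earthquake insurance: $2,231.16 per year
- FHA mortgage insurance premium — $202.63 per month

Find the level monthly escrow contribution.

Hazard insurance: $1,578.48
City property tax: $2,689.20
Earthquake insurance: $2,231.16
FHA mortgage insurance premium: $202.63 × 12 = $2,431.56
Yearly total = $1,578.48 + $2,689.20 + $2,231.16 + $2,431.56 = $8,930.40
Monthly escrow = $8,930.40 ÷ 12 = $744.20

$744.20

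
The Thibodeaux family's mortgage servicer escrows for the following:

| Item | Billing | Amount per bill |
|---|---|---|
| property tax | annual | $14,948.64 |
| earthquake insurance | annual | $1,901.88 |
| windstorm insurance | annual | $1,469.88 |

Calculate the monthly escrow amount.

Property tax: $14,948.64 annually
Earthquake insurance: $1,901.88 annually
Windstorm insurance: $1,469.88 annually
Annual escrow total = $14,948.64 + $1,901.88 + $1,469.88 = $18,320.40
Per month = $18,320.40 / 12 = $1,526.70

$1,526.70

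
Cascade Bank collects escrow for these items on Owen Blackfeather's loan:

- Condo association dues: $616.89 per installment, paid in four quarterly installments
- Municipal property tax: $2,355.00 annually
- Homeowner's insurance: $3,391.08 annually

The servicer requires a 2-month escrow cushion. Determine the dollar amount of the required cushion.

$1,368.94

Condo association dues = $616.89 × 4 = $2,467.56/yr
Municipal property tax = $2,355.00/yr
Homeowner's insurance = $3,391.08/yr
Yearly total = $8,213.64
Per month = $8,213.64 ÷ 12 = $684.47
Cushion = 2 × $684.47 = $1,368.94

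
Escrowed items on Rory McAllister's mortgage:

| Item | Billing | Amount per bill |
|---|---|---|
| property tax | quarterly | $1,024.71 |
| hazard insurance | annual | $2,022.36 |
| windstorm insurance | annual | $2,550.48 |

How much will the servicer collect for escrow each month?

$722.64

Property tax — $1,024.71 × 4 = $4,098.84 annually
Hazard insurance — $2,022.36 annually
Windstorm insurance — $2,550.48 annually
Yearly total = $4,098.84 + $2,022.36 + $2,550.48 = $8,671.68
Monthly = $8,671.68 ÷ 12 = $722.64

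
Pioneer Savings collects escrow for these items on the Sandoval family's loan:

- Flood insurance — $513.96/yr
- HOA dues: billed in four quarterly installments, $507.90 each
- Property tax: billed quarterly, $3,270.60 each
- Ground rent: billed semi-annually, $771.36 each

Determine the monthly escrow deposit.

Flood insurance = $513.96
HOA dues = $507.90 × 4 = $2,031.60
Property tax = $3,270.60 × 4 = $13,082.40
Ground rent = $771.36 × 2 = $1,542.72
Yearly total = $17,170.68
Monthly escrow = $17,170.68 ÷ 12 = $1,430.89

$1,430.89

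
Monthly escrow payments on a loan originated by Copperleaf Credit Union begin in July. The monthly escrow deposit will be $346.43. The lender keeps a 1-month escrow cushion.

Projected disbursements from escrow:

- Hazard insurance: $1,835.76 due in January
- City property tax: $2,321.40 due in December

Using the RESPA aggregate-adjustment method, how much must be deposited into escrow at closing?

$2,078.58

Cushion = 1 × $346.43 = $346.43
Trial balance (start $0, +$346.43 each month, − disbursements):
  Jul: +$346.43 → $346.43
  Aug: +$346.43 → $692.86
  Sep: +$346.43 → $1,039.29
  Oct: +$346.43 → $1,385.72
  Nov: +$346.43 → $1,732.15
  Dec: +$346.43 − $2,321.40 → -$242.82
  Jan: +$346.43 − $1,835.76 → -$1,732.15
  Feb: +$346.43 → -$1,385.72
  Mar: +$346.43 → -$1,039.29
  Apr: +$346.43 → -$692.86
  May: +$346.43 → -$346.43
  Jun: +$346.43 → $0.00
Lowest trial balance = -$1,732.15 (Jan)
Initial deposit = cushion − low point = $346.43 − (-$1,732.15) = $2,078.58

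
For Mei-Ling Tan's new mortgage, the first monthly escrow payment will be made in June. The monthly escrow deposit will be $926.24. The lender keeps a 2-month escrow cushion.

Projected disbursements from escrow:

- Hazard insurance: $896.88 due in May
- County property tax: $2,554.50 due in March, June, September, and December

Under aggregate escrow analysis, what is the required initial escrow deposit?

$3,480.74

Cushion = 2 × $926.24 = $1,852.48
Trial balance (start $0, +$926.24 each month, − disbursements):
  Jun: +$926.24 − $2,554.50 → -$1,628.26
  Jul: +$926.24 → -$702.02
  Aug: +$926.24 → $224.22
  Sep: +$926.24 − $2,554.50 → -$1,404.04
  Oct: +$926.24 → -$477.80
  Nov: +$926.24 → $448.44
  Dec: +$926.24 − $2,554.50 → -$1,179.82
  Jan: +$926.24 → -$253.58
  Feb: +$926.24 → $672.66
  Mar: +$926.24 − $2,554.50 → -$955.60
  Apr: +$926.24 → -$29.36
  May: +$926.24 − $896.88 → $0.00
Lowest trial balance = -$1,628.26 (Jun)
Initial deposit = cushion − low point = $1,852.48 − (-$1,628.26) = $3,480.74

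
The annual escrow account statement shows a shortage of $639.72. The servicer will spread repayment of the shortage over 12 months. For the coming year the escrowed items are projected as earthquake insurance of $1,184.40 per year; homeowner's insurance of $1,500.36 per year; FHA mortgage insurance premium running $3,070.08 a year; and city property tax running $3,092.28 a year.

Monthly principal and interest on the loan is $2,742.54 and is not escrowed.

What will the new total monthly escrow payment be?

Earthquake insurance = $1,184.40/yr
Homeowner's insurance = $1,500.36/yr
FHA mortgage insurance premium = $3,070.08/yr
City property tax = $3,092.28/yr
Yearly total = $1,184.40 + $1,500.36 + $3,070.08 + $3,092.28 = $8,847.12
Per month = $8,847.12 ÷ 12 = $737.26
Shortage spread = $639.72 / 12 = $53.31/mo
Adjusted monthly = $737.26 + $53.31 = $790.57

$790.57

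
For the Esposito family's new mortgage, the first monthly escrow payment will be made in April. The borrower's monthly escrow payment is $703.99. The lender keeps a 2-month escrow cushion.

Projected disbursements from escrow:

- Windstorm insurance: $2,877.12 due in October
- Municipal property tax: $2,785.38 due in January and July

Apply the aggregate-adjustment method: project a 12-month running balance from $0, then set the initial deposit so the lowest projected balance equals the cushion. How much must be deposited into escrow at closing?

$2,815.96

Cushion = 2 × $703.99 = $1,407.98
Trial balance (start $0, +$703.99 each month, − disbursements):
  Apr: +$703.99 → $703.99
  May: +$703.99 → $1,407.98
  Jun: +$703.99 → $2,111.97
  Jul: +$703.99 − $2,785.38 → $30.58
  Aug: +$703.99 → $734.57
  Sep: +$703.99 → $1,438.56
  Oct: +$703.99 − $2,877.12 → -$734.57
  Nov: +$703.99 → -$30.58
  Dec: +$703.99 → $673.41
  Jan: +$703.99 − $2,785.38 → -$1,407.98
  Feb: +$703.99 → -$703.99
  Mar: +$703.99 → $0.00
Lowest trial balance = -$1,407.98 (Jan)
Initial deposit = cushion − low point = $1,407.98 − (-$1,407.98) = $2,815.96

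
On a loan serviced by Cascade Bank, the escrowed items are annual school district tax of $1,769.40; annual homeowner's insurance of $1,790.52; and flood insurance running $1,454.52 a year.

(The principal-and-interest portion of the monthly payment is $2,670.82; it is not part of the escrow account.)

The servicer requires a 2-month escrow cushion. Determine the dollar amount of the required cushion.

$835.74

School district tax = $1,769.40 per year
Homeowner's insurance = $1,790.52 per year
Flood insurance = $1,454.52 per year
Yearly total = $1,769.40 + $1,790.52 + $1,454.52 = $5,014.44
Base monthly escrow = $5,014.44 ÷ 12 = $417.87
Required cushion = 2 × $417.87 = $835.74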